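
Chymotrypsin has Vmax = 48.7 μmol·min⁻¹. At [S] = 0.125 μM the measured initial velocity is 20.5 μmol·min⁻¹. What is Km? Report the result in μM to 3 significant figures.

From v = Vmax[S]/(Km+[S]), Km = [S](Vmax − v)/v.
Km = 0.125 × (48.7 − 20.5) / 20.5 = 3.525/20.5 = 0.172 μM.

0.172 μM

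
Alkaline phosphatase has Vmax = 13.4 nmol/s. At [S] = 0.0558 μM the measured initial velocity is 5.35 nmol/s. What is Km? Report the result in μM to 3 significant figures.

From v = Vmax[S]/(Km+[S]), Km = [S](Vmax − v)/v.
Km = 0.0558 × (13.4 − 5.35) / 5.35 = 0.4492/5.35 = 0.0840 μM.

0.0840 μM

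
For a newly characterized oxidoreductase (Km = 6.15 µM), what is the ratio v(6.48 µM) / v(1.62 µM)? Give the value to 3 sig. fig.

The fractional saturations are [S]/(Km+[S]) = 1.62/7.770 = 0.2085 and 6.48/12.63 = 0.5131.
v₂/v₁ is just their ratio: 0.5131/0.2085 = 2.46.

2.46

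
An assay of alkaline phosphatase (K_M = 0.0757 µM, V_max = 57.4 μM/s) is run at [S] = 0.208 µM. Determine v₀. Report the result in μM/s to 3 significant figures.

[S]/(Km+[S]) = 0.208/0.2837 = 0.7332, the fractional saturation.
v = 0.7332 × Vmax = 0.7332 × 57.4 = 42.1 μM/s.

42.1 μM/s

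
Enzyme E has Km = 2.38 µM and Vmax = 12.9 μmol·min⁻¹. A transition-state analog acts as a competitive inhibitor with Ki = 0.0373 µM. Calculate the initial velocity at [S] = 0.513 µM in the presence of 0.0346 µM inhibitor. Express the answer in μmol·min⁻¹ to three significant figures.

1.30 μmol·min⁻¹

α = 1 + [I]/Ki = 1 + 0.0346/0.0373 = 1.928.
For a competitive inhibitor, Vmax is unchanged and the apparent Km becomes α·Km: Km,app = 4.59 µM, Vmax,app = 12.9 μmol·min⁻¹.
v = Vmax,app·[S]/(Km,app + [S]) = 12.9 × 0.513/(4.59 + 0.513) = 1.30 μmol·min⁻¹.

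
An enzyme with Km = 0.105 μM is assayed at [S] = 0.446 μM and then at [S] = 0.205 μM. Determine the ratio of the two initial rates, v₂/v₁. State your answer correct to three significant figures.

Since Vmax cancels, v₂/v₁ = [S]₂(Km+[S]₁) / [S]₁(Km+[S]₂).
= 0.205×(0.105+0.446) / (0.446×(0.105+0.205)) = 0.1130/0.1383 = 0.817.

0.817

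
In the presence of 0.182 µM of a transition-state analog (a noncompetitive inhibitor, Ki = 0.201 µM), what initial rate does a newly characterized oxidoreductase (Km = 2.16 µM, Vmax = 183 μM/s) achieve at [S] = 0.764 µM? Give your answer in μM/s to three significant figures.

25.1 μM/s

α = 1 + [I]/Ki = 1 + 0.182/0.201 = 1.905.
For a noncompetitive inhibitor, Vmax is reduced to Vmax/α while Km is unchanged: Km,app = 2.16 µM, Vmax,app = 96.0 μM/s.
v = Vmax,app·[S]/(Km,app + [S]) = 96.0 × 0.764/(2.16 + 0.764) = 25.1 μM/s.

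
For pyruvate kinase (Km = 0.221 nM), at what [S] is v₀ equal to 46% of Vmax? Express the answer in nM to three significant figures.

v/Vmax = [S]/(Km+[S]) = 0.46, so [S] = Km·0.46/(1 − 0.46) = 0.221 × 0.8519.
[S] = 0.188 nM.

0.188 nM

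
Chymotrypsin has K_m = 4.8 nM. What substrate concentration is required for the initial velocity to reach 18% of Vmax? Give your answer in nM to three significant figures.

v/Vmax = [S]/(Km+[S]) = 0.18, so [S] = Km·0.18/(1 − 0.18) = 4.8 × 0.2195.
[S] = 1.05 nM.

1.05 nM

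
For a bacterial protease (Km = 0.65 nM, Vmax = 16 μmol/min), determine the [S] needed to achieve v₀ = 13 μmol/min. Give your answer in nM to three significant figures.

Rearranging v = Vmax[S]/(Km+[S]) gives [S] = Km·v/(Vmax − v).
[S] = 0.65 × 13 / (16 − 13) = 8.450/3.000 = 2.82 nM.

2.82 nM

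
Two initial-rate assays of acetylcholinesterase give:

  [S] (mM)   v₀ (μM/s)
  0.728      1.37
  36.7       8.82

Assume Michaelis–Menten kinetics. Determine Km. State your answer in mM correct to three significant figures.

4.54 mM

From v = Vmax[S]/(Km+[S]), each point gives Vmax = v(Km+[S])/[S].
Equating: 1.37(Km+0.728)/0.728 = 8.82(Km+36.7)/36.7.
1.882·Km + 1.37 = 0.2403·Km + 8.82, so (1.882 − 0.2403)·Km = 8.82 − 1.37.
Km = 7.450/1.642 = 4.54 mM; then Vmax = 1.37(4.54+0.728)/0.728 = 9.91 μM/s.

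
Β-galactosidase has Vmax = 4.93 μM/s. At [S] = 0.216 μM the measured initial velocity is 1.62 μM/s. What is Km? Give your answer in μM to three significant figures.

0.441 μM

From v = Vmax[S]/(Km+[S]), Km = [S](Vmax − v)/v.
Km = 0.216 × (4.93 − 1.62) / 1.62 = 0.7150/1.62 = 0.441 μM.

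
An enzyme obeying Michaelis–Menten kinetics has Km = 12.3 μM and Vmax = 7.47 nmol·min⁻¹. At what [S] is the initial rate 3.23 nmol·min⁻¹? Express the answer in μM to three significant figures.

9.37 μM

The required fractional saturation is v/Vmax = 3.23/7.47 = 0.4324.
Then [S]/(Km+[S]) = 0.4324 ⇒ [S] = 12.3 × 0.4324/(1 − 0.4324) = 9.37 μM.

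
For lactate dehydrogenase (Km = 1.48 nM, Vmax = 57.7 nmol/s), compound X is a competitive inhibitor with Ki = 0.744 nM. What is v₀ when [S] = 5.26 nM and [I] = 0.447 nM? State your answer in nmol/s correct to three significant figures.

α = 1 + [I]/Ki = 1 + 0.447/0.744 = 1.601.
For a competitive inhibitor, Vmax is unchanged and the apparent Km becomes α·Km: Km,app = 2.37 nM, Vmax,app = 57.7 nmol/s.
v = Vmax,app·[S]/(Km,app + [S]) = 57.7 × 5.26/(2.37 + 5.26) = 39.8 nmol/s.

39.8 nmol/s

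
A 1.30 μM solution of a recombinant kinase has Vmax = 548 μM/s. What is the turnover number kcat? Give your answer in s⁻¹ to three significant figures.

kcat = Vmax/[E]total = 548 μM/s / 1.30 μM = 422 s⁻¹.

422 s⁻¹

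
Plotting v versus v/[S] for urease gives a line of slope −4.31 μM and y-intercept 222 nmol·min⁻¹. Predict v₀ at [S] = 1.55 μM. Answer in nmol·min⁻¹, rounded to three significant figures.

In the Eadie–Hofstee form v = Vmax − Km·(v/[S]), the slope is −Km and the intercept is Vmax, so Km = 4.31 μM and Vmax = 222 nmol·min⁻¹.
v = 222 × 1.55/(4.31 + 1.55) = 58.7 nmol·min⁻¹.

58.7 nmol·min⁻¹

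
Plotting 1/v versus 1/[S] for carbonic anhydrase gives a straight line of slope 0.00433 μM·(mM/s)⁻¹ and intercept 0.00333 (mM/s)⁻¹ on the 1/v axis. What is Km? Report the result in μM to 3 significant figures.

y-intercept = 1/Vmax ⇒ Vmax = 300 mM/s; slope = Km/Vmax ⇒ Km = slope × Vmax.
Km = 0.00433 × 300 = 1.30 μM.

1.30 μM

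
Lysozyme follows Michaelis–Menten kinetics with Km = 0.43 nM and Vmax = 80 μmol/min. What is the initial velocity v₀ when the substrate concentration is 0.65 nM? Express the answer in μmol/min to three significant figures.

v = Vmax·[S]/(Km + [S]) = 80 × 0.65 / (0.43 + 0.65)
  = 52.00 / 1.080 = 48.1 μmol/min.

48.1 μmol/min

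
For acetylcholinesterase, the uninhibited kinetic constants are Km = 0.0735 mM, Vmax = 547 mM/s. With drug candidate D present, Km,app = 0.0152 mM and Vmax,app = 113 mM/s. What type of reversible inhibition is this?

uncompetitive

Both Km and Vmax decrease by the same factor (~4.84-fold) — characteristic of uncompetitive inhibition.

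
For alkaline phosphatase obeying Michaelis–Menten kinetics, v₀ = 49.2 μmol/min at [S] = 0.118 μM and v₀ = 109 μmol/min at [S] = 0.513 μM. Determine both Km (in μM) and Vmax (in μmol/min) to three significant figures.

From v = Vmax[S]/(Km+[S]), each point gives Vmax = v(Km+[S])/[S].
Equating: 49.2(Km+0.118)/0.118 = 109(Km+0.513)/0.513.
416.9·Km + 49.2 = 212.5·Km + 109, so (416.9 − 212.5)·Km = 109 − 49.2.
Km = 59.80/204.5 = 0.292 μM; then Vmax = 49.2(0.292+0.118)/0.118 = 171 μmol/min.

Km = 0.292 μM; Vmax = 171 μmol/min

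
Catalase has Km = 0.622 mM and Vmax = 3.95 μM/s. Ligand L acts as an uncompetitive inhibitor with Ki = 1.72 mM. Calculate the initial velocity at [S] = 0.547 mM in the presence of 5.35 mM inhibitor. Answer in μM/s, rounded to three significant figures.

α = 1 + [I]/Ki = 1 + 5.35/1.72 = 4.110.
For an uncompetitive inhibitor, both parameters are divided by α, giving Vmax/α and Km/α: Km,app = 0.151 mM, Vmax,app = 0.961 μM/s.
v = Vmax,app·[S]/(Km,app + [S]) = 0.961 × 0.547/(0.151 + 0.547) = 0.753 μM/s.

0.753 μM/s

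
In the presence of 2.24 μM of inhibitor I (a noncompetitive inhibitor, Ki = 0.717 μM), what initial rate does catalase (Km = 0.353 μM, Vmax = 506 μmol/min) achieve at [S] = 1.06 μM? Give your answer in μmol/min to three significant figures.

With α = 1 + [I]/Ki = 1 + 2.24/0.717 = 4.124, the noncompetitive rate law is v = (Vmax/α)·[S] / (Km + [S]).
v = (506/4.124)×1.06 / (0.353 + 1.06) = 130.1/1.413 = 92.0 μmol/min.

92.0 μmol/min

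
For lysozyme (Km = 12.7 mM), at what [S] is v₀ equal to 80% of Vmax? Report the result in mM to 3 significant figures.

v/Vmax = [S]/(Km+[S]) = 0.8, so [S] = Km·0.8/(1 − 0.8) = 12.7 × 4.000.
[S] = 50.8 mM.

50.8 mM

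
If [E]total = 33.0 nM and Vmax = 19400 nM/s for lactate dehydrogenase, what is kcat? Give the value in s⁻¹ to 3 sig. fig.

588 s⁻¹

kcat = Vmax/[E]total = 19400 nM/s / 33.0 nM = 588 s⁻¹.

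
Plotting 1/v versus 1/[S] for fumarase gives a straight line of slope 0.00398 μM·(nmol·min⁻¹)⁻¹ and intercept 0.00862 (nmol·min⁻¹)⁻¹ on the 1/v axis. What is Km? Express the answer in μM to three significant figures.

0.462 μM

y-intercept = 1/Vmax ⇒ Vmax = 116 nmol·min⁻¹; slope = Km/Vmax ⇒ Km = slope × Vmax.
Km = 0.00398 × 116 = 0.462 μM.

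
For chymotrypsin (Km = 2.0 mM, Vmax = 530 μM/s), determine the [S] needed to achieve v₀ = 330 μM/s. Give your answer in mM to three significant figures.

3.30 mM

Rearranging v = Vmax[S]/(Km+[S]) gives [S] = Km·v/(Vmax − v).
[S] = 2.0 × 330 / (530 − 330) = 660.0/200.0 = 3.30 mM.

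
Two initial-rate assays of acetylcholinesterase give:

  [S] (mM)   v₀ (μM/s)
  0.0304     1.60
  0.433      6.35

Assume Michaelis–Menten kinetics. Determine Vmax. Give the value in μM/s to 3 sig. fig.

8.18 μM/s

From v = Vmax[S]/(Km+[S]), each point gives Vmax = v(Km+[S])/[S].
Equating: 1.60(Km+0.0304)/0.0304 = 6.35(Km+0.433)/0.433.
52.63·Km + 1.60 = 14.67·Km + 6.35, so (52.63 − 14.67)·Km = 6.35 − 1.60.
Km = 4.750/37.97 = 0.125 mM; then Vmax = 1.60(0.125+0.0304)/0.0304 = 8.18 μM/s.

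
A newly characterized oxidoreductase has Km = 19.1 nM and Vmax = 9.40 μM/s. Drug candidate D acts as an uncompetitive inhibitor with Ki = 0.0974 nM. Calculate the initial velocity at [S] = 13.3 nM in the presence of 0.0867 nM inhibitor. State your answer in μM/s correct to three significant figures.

2.83 μM/s

α = 1 + [I]/Ki = 1 + 0.0867/0.0974 = 1.890.
For an uncompetitive inhibitor, both parameters are divided by α, giving Vmax/α and Km/α: Km,app = 10.1 nM, Vmax,app = 4.97 μM/s.
v = Vmax,app·[S]/(Km,app + [S]) = 4.97 × 13.3/(10.1 + 13.3) = 2.83 μM/s.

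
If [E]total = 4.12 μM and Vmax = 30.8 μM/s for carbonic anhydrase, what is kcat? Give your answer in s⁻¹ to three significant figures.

kcat = Vmax/[E]total = 30.8 μM/s / 4.12 μM = 7.48 s⁻¹.

7.48 s⁻¹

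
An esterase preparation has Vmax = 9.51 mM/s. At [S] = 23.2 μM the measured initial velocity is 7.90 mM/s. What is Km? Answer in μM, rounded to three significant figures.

v/Vmax = 7.90/9.51 = 0.8307 = [S]/(Km+[S]).
So Km + [S] = [S]/0.8307 = 27.93 μM, giving Km = 27.93 − 23.2 = 4.73 μM.

4.73 μM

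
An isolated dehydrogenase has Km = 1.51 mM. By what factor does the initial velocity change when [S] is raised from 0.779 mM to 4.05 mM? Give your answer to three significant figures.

2.14

Since Vmax cancels, v₂/v₁ = [S]₂(Km+[S]₁) / [S]₁(Km+[S]₂).
= 4.05×(1.51+0.779) / (0.779×(1.51+4.05)) = 9.270/4.331 = 2.14.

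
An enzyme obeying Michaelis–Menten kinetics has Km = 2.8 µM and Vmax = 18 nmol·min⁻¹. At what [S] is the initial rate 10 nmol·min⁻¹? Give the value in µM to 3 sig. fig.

3.50 µM

Rearranging v = Vmax[S]/(Km+[S]) gives [S] = Km·v/(Vmax − v).
[S] = 2.8 × 10 / (18 − 10) = 28.00/8.000 = 3.50 µM.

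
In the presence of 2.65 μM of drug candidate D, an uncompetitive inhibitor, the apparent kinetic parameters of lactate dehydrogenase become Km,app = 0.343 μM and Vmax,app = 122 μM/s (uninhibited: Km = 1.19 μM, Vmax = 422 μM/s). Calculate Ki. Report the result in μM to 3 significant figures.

1.08 μM

Uncompetitive: Vmax,app = Vmax/α (and Km,app = Km/α) with α = 1 + [I]/Ki.
α = Vmax/Vmax,app = 422/122 = 3.459.
Ki = [I]/(α − 1) = 2.65/2.459 = 1.08 μM.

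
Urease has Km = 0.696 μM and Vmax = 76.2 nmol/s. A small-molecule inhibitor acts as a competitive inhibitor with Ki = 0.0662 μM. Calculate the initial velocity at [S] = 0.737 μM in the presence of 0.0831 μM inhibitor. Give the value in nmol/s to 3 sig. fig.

24.3 nmol/s

α = 1 + [I]/Ki = 1 + 0.0831/0.0662 = 2.255.
For a competitive inhibitor, Vmax is unchanged and the apparent Km becomes α·Km: Km,app = 1.57 μM, Vmax,app = 76.2 nmol/s.
v = Vmax,app·[S]/(Km,app + [S]) = 76.2 × 0.737/(1.57 + 0.737) = 24.3 nmol/s.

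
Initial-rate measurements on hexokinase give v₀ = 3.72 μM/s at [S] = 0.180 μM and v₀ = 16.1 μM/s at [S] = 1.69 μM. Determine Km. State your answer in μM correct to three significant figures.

1.11 μM

In reciprocal form, 1/v = (Km/Vmax)·(1/[S]) + 1/Vmax. The two points give (1/[S], 1/v) = (5.556, 0.2688) and (0.5917, 0.06211).
Slope = (0.2688 − 0.06211)/(5.556 − 0.5917) = 0.04164; intercept = 0.2688 − 0.04164×5.556 = 0.03747.
Vmax = 1/intercept = 26.7 μM/s; Km = slope × Vmax = 0.04164 × 26.7 = 1.11 μM.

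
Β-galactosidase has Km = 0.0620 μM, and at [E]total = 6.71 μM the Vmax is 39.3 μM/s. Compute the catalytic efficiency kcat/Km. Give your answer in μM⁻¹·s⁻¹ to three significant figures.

kcat = Vmax/[E]total = 39.3/6.71 = 5.86 s⁻¹.
kcat/Km = 5.86/0.0620 = 94.5 μM⁻¹·s⁻¹.

94.5 μM⁻¹·s⁻¹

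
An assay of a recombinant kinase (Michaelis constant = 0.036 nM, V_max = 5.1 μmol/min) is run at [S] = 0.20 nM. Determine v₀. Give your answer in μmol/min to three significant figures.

4.32 μmol/min

[S]/(Km+[S]) = 0.20/0.2360 = 0.8475, the fractional saturation.
v = 0.8475 × Vmax = 0.8475 × 5.1 = 4.32 μmol/min.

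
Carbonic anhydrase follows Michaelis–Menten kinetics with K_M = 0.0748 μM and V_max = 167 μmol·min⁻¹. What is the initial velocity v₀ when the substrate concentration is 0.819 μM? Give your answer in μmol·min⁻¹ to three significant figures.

153 μmol·min⁻¹

[S]/(Km+[S]) = 0.819/0.8938 = 0.9163, the fractional saturation.
v = 0.9163 × Vmax = 0.9163 × 167 = 153 μmol·min⁻¹.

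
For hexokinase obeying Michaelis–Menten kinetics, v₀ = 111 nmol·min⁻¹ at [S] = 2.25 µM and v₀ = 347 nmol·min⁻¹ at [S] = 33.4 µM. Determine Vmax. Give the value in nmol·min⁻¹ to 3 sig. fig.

In reciprocal form, 1/v = (Km/Vmax)·(1/[S]) + 1/Vmax. The two points give (1/[S], 1/v) = (0.4444, 0.009009) and (0.02994, 0.002882).
Slope = (0.009009 − 0.002882)/(0.4444 − 0.02994) = 0.01478; intercept = 0.009009 − 0.01478×0.4444 = 0.002439.
Vmax = 1/intercept = 410 nmol·min⁻¹; Km = slope × Vmax = 0.01478 × 410 = 6.06 µM.

410 nmol·min⁻¹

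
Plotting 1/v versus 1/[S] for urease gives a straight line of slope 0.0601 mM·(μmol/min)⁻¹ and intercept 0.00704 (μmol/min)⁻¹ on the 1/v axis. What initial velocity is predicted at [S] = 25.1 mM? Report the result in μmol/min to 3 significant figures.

The y-intercept is 1/Vmax, so Vmax = 1/0.00704 = 142 μmol/min.
The slope is Km/Vmax, so Km = 0.0601 × 142 = 8.54 mM.
Then v = 142 × 25.1/(8.54 + 25.1) = 106 μmol/min.

106 μmol/min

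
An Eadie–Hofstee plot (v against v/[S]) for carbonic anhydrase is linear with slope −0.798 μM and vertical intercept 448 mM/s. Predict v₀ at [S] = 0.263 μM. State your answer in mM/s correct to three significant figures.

111 mM/s

In the Eadie–Hofstee form v = Vmax − Km·(v/[S]), the slope is −Km and the intercept is Vmax, so Km = 0.798 μM and Vmax = 448 mM/s.
v = 448 × 0.263/(0.798 + 0.263) = 111 mM/s.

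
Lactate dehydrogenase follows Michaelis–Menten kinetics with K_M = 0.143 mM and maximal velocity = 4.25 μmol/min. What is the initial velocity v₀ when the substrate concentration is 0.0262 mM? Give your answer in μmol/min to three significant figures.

[S]/(Km+[S]) = 0.0262/0.1692 = 0.1548, the fractional saturation.
v = 0.1548 × Vmax = 0.1548 × 4.25 = 0.658 μmol/min.

0.658 μmol/min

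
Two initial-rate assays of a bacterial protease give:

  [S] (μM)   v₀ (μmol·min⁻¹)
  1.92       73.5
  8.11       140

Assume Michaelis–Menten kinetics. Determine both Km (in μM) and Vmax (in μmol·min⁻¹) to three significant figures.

From v = Vmax[S]/(Km+[S]), each point gives Vmax = v(Km+[S])/[S].
Equating: 73.5(Km+1.92)/1.92 = 140(Km+8.11)/8.11.
38.28·Km + 73.5 = 17.26·Km + 140, so (38.28 − 17.26)·Km = 140 − 73.5.
Km = 66.50/21.02 = 3.16 μM; then Vmax = 73.5(3.16+1.92)/1.92 = 195 μmol·min⁻¹.

Km = 3.16 μM; Vmax = 195 μmol·min⁻¹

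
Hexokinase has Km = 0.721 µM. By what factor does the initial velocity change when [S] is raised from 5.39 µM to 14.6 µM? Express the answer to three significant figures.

1.08

The fractional saturations are [S]/(Km+[S]) = 5.39/6.111 = 0.8820 and 14.6/15.32 = 0.9529.
v₂/v₁ is just their ratio: 0.9529/0.8820 = 1.08.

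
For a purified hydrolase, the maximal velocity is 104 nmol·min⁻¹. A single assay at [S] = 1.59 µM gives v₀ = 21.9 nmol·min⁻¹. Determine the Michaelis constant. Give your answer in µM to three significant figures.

5.96 µM

From v = Vmax[S]/(Km+[S]), Km = [S](Vmax − v)/v.
Km = 1.59 × (104 − 21.9) / 21.9 = 130.5/21.9 = 5.96 µM.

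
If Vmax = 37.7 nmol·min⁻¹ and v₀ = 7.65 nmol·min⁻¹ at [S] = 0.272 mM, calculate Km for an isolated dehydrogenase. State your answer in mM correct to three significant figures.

1.07 mM

From v = Vmax[S]/(Km+[S]), Km = [S](Vmax − v)/v.
Km = 0.272 × (37.7 − 7.65) / 7.65 = 8.174/7.65 = 1.07 mM.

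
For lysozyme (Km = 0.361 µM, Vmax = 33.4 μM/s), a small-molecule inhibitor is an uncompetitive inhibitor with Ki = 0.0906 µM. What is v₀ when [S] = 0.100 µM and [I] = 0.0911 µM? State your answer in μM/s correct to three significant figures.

α = 1 + [I]/Ki = 1 + 0.0911/0.0906 = 2.006.
For an uncompetitive inhibitor, both parameters are divided by α, giving Vmax/α and Km/α: Km,app = 0.180 µM, Vmax,app = 16.7 μM/s.
v = Vmax,app·[S]/(Km,app + [S]) = 16.7 × 0.100/(0.180 + 0.100) = 5.95 μM/s.

5.95 μM/s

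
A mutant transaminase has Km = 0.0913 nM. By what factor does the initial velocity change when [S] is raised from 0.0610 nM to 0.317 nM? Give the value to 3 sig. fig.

Since Vmax cancels, v₂/v₁ = [S]₂(Km+[S]₁) / [S]₁(Km+[S]₂).
= 0.317×(0.0913+0.0610) / (0.0610×(0.0913+0.317)) = 0.04828/0.02491 = 1.94.

1.94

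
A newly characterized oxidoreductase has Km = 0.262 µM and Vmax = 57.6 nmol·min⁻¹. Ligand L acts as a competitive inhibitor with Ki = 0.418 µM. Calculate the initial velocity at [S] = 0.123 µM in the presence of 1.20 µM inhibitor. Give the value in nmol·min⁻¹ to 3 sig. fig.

α = 1 + [I]/Ki = 1 + 1.20/0.418 = 3.871.
For a competitive inhibitor, Vmax is unchanged and the apparent Km becomes α·Km: Km,app = 1.01 µM, Vmax,app = 57.6 nmol·min⁻¹.
v = Vmax,app·[S]/(Km,app + [S]) = 57.6 × 0.123/(1.01 + 0.123) = 6.23 nmol·min⁻¹.

6.23 nmol·min⁻¹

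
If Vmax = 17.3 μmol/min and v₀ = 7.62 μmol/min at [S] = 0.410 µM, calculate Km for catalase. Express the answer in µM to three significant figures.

0.521 µM

v/Vmax = 7.62/17.3 = 0.4405 = [S]/(Km+[S]).
So Km + [S] = [S]/0.4405 = 0.9308 µM, giving Km = 0.9308 − 0.410 = 0.521 µM.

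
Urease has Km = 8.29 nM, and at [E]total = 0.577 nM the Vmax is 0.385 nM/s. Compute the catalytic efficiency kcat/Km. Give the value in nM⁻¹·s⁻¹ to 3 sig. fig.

0.0805 nM⁻¹·s⁻¹

kcat = Vmax/[E]total = 0.385/0.577 = 0.667 s⁻¹.
kcat/Km = 0.667/8.29 = 0.0805 nM⁻¹·s⁻¹.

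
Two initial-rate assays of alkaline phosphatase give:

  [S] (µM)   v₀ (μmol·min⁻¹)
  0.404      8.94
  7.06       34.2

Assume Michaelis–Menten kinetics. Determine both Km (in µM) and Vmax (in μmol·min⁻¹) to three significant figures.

Km = 1.46 µM; Vmax = 41.3 μmol·min⁻¹

In reciprocal form, 1/v = (Km/Vmax)·(1/[S]) + 1/Vmax. The two points give (1/[S], 1/v) = (2.475, 0.1119) and (0.1416, 0.02924).
Slope = (0.1119 − 0.02924)/(2.475 − 0.1416) = 0.03540; intercept = 0.1119 − 0.03540×2.475 = 0.02423.
Vmax = 1/intercept = 41.3 μmol·min⁻¹; Km = slope × Vmax = 0.03540 × 41.3 = 1.46 µM.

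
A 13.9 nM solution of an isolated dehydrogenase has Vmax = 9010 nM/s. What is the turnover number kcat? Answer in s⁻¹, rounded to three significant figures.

kcat = Vmax/[E]total = 9010 nM/s / 13.9 nM = 648 s⁻¹.

648 s⁻¹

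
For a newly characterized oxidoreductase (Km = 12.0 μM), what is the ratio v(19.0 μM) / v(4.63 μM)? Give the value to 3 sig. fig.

2.20

Since Vmax cancels, v₂/v₁ = [S]₂(Km+[S]₁) / [S]₁(Km+[S]₂).
= 19.0×(12.0+4.63) / (4.63×(12.0+19.0)) = 316.0/143.5 = 2.20.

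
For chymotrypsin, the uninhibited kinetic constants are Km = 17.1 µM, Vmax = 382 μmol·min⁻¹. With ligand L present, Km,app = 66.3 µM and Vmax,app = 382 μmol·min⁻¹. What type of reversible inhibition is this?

competitive

Km increases (17.1 → 66.3 µM) while Vmax is unchanged — the hallmark of competitive inhibition.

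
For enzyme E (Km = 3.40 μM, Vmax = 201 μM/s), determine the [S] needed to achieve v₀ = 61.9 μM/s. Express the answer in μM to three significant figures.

1.51 μM

The required fractional saturation is v/Vmax = 61.9/201 = 0.3080.
Then [S]/(Km+[S]) = 0.3080 ⇒ [S] = 3.40 × 0.3080/(1 − 0.3080) = 1.51 μM.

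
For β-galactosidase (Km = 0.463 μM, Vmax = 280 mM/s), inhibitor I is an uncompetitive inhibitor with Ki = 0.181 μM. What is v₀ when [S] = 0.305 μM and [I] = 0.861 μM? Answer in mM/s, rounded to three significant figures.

38.5 mM/s

α = 1 + [I]/Ki = 1 + 0.861/0.181 = 5.757.
For an uncompetitive inhibitor, both parameters are divided by α, giving Vmax/α and Km/α: Km,app = 0.0804 μM, Vmax,app = 48.6 mM/s.
v = Vmax,app·[S]/(Km,app + [S]) = 48.6 × 0.305/(0.0804 + 0.305) = 38.5 mM/s.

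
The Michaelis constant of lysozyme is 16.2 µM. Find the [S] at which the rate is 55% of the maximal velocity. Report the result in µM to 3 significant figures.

v/Vmax = [S]/(Km+[S]) = 0.55, so [S] = Km·0.55/(1 − 0.55) = 16.2 × 1.222.
[S] = 19.8 µM.

19.8 µM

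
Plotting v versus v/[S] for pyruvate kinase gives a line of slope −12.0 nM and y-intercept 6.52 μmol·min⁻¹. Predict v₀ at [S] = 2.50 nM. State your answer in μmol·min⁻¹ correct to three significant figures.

1.12 μmol·min⁻¹

In the Eadie–Hofstee form v = Vmax − Km·(v/[S]), the slope is −Km and the intercept is Vmax, so Km = 12.0 nM and Vmax = 6.52 μmol·min⁻¹.
v = 6.52 × 2.50/(12.0 + 2.50) = 1.12 μmol·min⁻¹.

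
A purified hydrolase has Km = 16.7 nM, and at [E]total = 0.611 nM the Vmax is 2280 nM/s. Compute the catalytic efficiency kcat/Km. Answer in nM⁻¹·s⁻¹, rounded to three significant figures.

kcat = Vmax/[E]total = 2280/0.611 = 3730 s⁻¹.
kcat/Km = 3730/16.7 = 223 nM⁻¹·s⁻¹.

223 nM⁻¹·s⁻¹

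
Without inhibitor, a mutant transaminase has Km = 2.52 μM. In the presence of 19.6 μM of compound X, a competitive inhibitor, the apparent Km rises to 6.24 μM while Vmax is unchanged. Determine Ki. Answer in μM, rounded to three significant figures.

13.3 μM

Competitive: Km,app = α·Km with α = 1 + [I]/Ki.
α = Km,app/Km = 6.24/2.52 = 2.476.
Since α = 1 + [I]/Ki, [I]/Ki = 2.476 − 1 = 1.476 and Ki = 19.6/1.476 = 13.3 μM.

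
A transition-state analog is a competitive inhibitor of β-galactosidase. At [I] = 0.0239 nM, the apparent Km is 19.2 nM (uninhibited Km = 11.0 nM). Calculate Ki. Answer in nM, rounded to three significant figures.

Competitive: Km,app = α·Km with α = 1 + [I]/Ki.
α = Km,app/Km = 19.2/11.0 = 1.745.
Ki = [I]/(α − 1) = 0.0239/0.7455 = 0.0321 nM.

0.0321 nM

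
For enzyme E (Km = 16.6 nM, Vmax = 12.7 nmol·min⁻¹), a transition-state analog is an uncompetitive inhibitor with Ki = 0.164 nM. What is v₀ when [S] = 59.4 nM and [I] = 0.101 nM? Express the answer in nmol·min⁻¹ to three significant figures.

α = 1 + [I]/Ki = 1 + 0.101/0.164 = 1.616.
For an uncompetitive inhibitor, both parameters are divided by α, giving Vmax/α and Km/α: Km,app = 10.3 nM, Vmax,app = 7.86 nmol·min⁻¹.
v = Vmax,app·[S]/(Km,app + [S]) = 7.86 × 59.4/(10.3 + 59.4) = 6.70 nmol·min⁻¹.

6.70 nmol·min⁻¹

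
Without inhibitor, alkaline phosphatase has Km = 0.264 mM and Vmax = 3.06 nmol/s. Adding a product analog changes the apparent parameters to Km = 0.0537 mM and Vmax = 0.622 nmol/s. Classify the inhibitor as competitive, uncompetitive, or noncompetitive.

uncompetitive

Both Km and Vmax decrease by the same factor (~4.92-fold) — characteristic of uncompetitive inhibition.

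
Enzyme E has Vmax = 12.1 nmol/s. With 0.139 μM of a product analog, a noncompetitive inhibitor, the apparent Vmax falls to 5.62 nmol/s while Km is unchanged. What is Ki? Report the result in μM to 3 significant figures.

0.121 μM

Noncompetitive: Vmax,app = Vmax/α with α = 1 + [I]/Ki.
α = Vmax/Vmax,app = 12.1/5.62 = 2.153.
Ki = [I]/(α − 1) = 0.139/1.153 = 0.121 μM.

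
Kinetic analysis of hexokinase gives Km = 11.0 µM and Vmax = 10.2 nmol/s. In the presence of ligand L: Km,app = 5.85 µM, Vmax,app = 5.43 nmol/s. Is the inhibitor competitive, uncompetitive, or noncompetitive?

uncompetitive

Both Km and Vmax decrease by the same factor (~1.88-fold) — characteristic of uncompetitive inhibition.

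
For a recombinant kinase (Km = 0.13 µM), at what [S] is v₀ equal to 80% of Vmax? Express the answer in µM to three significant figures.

v/Vmax = [S]/(Km+[S]) = 0.8, so [S] = Km·0.8/(1 − 0.8) = 0.13 × 4.000.
[S] = 0.520 µM.

0.520 µM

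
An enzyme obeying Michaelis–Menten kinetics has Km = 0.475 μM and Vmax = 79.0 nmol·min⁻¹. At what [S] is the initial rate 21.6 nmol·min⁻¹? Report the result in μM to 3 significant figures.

0.179 μM

Rearranging v = Vmax[S]/(Km+[S]) gives [S] = Km·v/(Vmax − v).
[S] = 0.475 × 21.6 / (79.0 − 21.6) = 10.26/57.40 = 0.179 μM.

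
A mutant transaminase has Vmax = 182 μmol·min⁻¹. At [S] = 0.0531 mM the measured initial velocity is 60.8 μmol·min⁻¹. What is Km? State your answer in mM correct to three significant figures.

v/Vmax = 60.8/182 = 0.3341 = [S]/(Km+[S]).
So Km + [S] = [S]/0.3341 = 0.1590 mM, giving Km = 0.1590 − 0.0531 = 0.106 mM.

0.106 mM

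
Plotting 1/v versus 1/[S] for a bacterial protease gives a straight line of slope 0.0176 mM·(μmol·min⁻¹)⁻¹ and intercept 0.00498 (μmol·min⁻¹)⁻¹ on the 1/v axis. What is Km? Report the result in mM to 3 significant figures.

y-intercept = 1/Vmax ⇒ Vmax = 201 μmol·min⁻¹; slope = Km/Vmax ⇒ Km = slope × Vmax.
Km = 0.0176 × 201 = 3.53 mM.

3.53 mM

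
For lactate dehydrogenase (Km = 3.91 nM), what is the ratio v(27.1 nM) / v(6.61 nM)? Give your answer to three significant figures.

1.39

The fractional saturations are [S]/(Km+[S]) = 6.61/10.52 = 0.6283 and 27.1/31.01 = 0.8739.
v₂/v₁ is just their ratio: 0.8739/0.6283 = 1.39.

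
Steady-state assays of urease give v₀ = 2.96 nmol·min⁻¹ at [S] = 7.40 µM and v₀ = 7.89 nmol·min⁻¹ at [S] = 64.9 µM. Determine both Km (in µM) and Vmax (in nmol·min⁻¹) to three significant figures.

In reciprocal form, 1/v = (Km/Vmax)·(1/[S]) + 1/Vmax. The two points give (1/[S], 1/v) = (0.1351, 0.3378) and (0.01541, 0.1267).
Slope = (0.3378 − 0.1267)/(0.1351 − 0.01541) = 1.763; intercept = 0.3378 − 1.763×0.1351 = 0.09958.
Vmax = 1/intercept = 10.0 nmol·min⁻¹; Km = slope × Vmax = 1.763 × 10.0 = 17.7 µM.

Km = 17.7 µM; Vmax = 10.0 nmol·min⁻¹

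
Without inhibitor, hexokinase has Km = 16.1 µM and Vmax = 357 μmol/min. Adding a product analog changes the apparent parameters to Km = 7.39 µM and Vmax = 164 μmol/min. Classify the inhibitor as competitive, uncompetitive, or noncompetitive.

uncompetitive

Both Km and Vmax decrease by the same factor (~2.18-fold) — characteristic of uncompetitive inhibition.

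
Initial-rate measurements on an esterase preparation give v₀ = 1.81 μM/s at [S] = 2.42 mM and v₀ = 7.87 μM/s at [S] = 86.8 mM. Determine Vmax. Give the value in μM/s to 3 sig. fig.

In reciprocal form, 1/v = (Km/Vmax)·(1/[S]) + 1/Vmax. The two points give (1/[S], 1/v) = (0.4132, 0.5525) and (0.01152, 0.1271).
Slope = (0.5525 − 0.1271)/(0.4132 − 0.01152) = 1.059; intercept = 0.5525 − 1.059×0.4132 = 0.1149.
Vmax = 1/intercept = 8.71 μM/s; Km = slope × Vmax = 1.059 × 8.71 = 9.22 mM.

8.71 μM/s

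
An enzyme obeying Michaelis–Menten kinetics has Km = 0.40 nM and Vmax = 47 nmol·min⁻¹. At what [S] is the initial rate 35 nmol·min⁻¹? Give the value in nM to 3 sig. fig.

The required fractional saturation is v/Vmax = 35/47 = 0.7447.
Then [S]/(Km+[S]) = 0.7447 ⇒ [S] = 0.40 × 0.7447/(1 − 0.7447) = 1.17 nM.

1.17 nM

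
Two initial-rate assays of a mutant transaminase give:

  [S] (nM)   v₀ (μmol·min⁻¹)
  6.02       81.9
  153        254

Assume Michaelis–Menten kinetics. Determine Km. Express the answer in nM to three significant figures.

From v = Vmax[S]/(Km+[S]), each point gives Vmax = v(Km+[S])/[S].
Equating: 81.9(Km+6.02)/6.02 = 254(Km+153)/153.
13.60·Km + 81.9 = 1.660·Km + 254, so (13.60 − 1.660)·Km = 254 − 81.9.
Km = 172.1/11.94 = 14.4 nM; then Vmax = 81.9(14.4+6.02)/6.02 = 278 μmol·min⁻¹.

14.4 nM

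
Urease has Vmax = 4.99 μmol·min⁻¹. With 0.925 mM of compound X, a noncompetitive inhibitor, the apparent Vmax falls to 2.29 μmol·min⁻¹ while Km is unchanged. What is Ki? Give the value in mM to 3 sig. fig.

Noncompetitive: Vmax,app = Vmax/α with α = 1 + [I]/Ki.
α = Vmax/Vmax,app = 4.99/2.29 = 2.179.
Since α = 1 + [I]/Ki, [I]/Ki = 2.179 − 1 = 1.179 and Ki = 0.925/1.179 = 0.785 mM.

0.785 mM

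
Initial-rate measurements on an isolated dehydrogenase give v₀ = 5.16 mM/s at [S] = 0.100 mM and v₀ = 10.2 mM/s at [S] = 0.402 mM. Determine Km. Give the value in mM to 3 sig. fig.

From v = Vmax[S]/(Km+[S]), each point gives Vmax = v(Km+[S])/[S].
Equating: 5.16(Km+0.100)/0.100 = 10.2(Km+0.402)/0.402.
51.60·Km + 5.16 = 25.37·Km + 10.2, so (51.60 − 25.37)·Km = 10.2 − 5.16.
Km = 5.040/26.23 = 0.192 mM; then Vmax = 5.16(0.192+0.100)/0.100 = 15.1 mM/s.

0.192 mM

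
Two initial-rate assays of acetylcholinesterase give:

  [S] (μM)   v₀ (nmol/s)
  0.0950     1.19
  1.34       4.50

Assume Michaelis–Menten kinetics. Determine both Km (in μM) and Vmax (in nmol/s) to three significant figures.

Km = 0.361 μM; Vmax = 5.71 nmol/s

In reciprocal form, 1/v = (Km/Vmax)·(1/[S]) + 1/Vmax. The two points give (1/[S], 1/v) = (10.53, 0.8403) and (0.7463, 0.2222).
Slope = (0.8403 − 0.2222)/(10.53 − 0.7463) = 0.06320; intercept = 0.8403 − 0.06320×10.53 = 0.1751.
Vmax = 1/intercept = 5.71 nmol/s; Km = slope × Vmax = 0.06320 × 5.71 = 0.361 μM.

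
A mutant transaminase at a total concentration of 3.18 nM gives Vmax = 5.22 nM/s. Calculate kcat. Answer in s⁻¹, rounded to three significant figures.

kcat = Vmax/[E]total = 5.22 nM/s / 3.18 nM = 1.64 s⁻¹.

1.64 s⁻¹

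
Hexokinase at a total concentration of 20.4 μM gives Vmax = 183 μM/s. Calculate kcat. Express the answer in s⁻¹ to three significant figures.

8.97 s⁻¹

kcat = Vmax/[E]total = 183 μM/s / 20.4 μM = 8.97 s⁻¹.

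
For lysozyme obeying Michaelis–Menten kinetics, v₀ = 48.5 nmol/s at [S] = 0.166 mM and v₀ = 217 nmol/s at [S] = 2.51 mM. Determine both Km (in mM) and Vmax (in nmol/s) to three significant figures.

Km = 0.819 mM; Vmax = 288 nmol/s

In reciprocal form, 1/v = (Km/Vmax)·(1/[S]) + 1/Vmax. The two points give (1/[S], 1/v) = (6.024, 0.02062) and (0.3984, 0.004608).
Slope = (0.02062 − 0.004608)/(6.024 − 0.3984) = 0.002846; intercept = 0.02062 − 0.002846×6.024 = 0.003474.
Vmax = 1/intercept = 288 nmol/s; Km = slope × Vmax = 0.002846 × 288 = 0.819 mM.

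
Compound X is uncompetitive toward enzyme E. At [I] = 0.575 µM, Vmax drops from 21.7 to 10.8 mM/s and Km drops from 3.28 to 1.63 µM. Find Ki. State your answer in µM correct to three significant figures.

Uncompetitive: Vmax,app = Vmax/α (and Km,app = Km/α) with α = 1 + [I]/Ki.
α = Vmax/Vmax,app = 21.7/10.8 = 2.009.
Ki = [I]/(α − 1) = 0.575/1.009 = 0.570 µM.

0.570 µM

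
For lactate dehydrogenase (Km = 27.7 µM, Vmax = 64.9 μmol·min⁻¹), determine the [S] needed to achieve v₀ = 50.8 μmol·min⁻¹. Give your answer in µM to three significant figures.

Rearranging v = Vmax[S]/(Km+[S]) gives [S] = Km·v/(Vmax − v).
[S] = 27.7 × 50.8 / (64.9 − 50.8) = 1407/14.10 = 99.8 µM.

99.8 µM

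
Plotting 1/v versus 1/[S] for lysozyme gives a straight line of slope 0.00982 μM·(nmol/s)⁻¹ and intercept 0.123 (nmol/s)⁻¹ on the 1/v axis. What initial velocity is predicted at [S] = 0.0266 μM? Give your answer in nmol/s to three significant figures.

The y-intercept is 1/Vmax, so Vmax = 1/0.123 = 8.13 nmol/s.
The slope is Km/Vmax, so Km = 0.00982 × 8.13 = 0.0798 μM.
Then v = 8.13 × 0.0266/(0.0798 + 0.0266) = 2.03 nmol/s.

2.03 nmol/s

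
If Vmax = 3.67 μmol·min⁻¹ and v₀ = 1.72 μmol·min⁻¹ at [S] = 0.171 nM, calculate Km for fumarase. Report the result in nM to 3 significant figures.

0.194 nM

From v = Vmax[S]/(Km+[S]), Km = [S](Vmax − v)/v.
Km = 0.171 × (3.67 − 1.72) / 1.72 = 0.3335/1.72 = 0.194 nM.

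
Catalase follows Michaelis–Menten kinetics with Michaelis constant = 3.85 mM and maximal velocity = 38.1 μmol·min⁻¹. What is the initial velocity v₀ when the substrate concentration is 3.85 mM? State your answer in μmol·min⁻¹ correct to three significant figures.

19.0 μmol·min⁻¹

[S]/(Km+[S]) = 3.85/7.700 = 0.5000, the fractional saturation.
v = 0.5000 × Vmax = 0.5000 × 38.1 = 19.0 μmol·min⁻¹.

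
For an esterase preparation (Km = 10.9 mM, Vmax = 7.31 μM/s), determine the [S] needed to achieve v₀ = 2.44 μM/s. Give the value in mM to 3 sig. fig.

5.46 mM

Rearranging v = Vmax[S]/(Km+[S]) gives [S] = Km·v/(Vmax − v).
[S] = 10.9 × 2.44 / (7.31 − 2.44) = 26.60/4.870 = 5.46 mM.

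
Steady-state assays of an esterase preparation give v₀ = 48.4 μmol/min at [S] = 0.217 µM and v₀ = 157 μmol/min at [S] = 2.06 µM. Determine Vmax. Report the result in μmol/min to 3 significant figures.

From v = Vmax[S]/(Km+[S]), each point gives Vmax = v(Km+[S])/[S].
Equating: 48.4(Km+0.217)/0.217 = 157(Km+2.06)/2.06.
223.0·Km + 48.4 = 76.21·Km + 157, so (223.0 − 76.21)·Km = 157 − 48.4.
Km = 108.6/146.8 = 0.740 µM; then Vmax = 48.4(0.740+0.217)/0.217 = 213 μmol/min.

213 μmol/min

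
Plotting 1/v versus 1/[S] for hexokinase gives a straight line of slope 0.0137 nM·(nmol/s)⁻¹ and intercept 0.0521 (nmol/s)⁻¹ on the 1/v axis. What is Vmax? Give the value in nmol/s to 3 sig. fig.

The y-intercept of a Lineweaver–Burk plot equals 1/Vmax, so Vmax = 1/0.0521 = 19.2 nmol/s.

19.2 nmol/s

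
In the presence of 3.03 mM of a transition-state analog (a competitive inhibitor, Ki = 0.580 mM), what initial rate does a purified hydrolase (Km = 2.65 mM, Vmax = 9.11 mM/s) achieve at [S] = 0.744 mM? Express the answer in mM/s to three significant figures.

α = 1 + [I]/Ki = 1 + 3.03/0.580 = 6.224.
For a competitive inhibitor, Vmax is unchanged and the apparent Km becomes α·Km: Km,app = 16.5 mM, Vmax,app = 9.11 mM/s.
v = Vmax,app·[S]/(Km,app + [S]) = 9.11 × 0.744/(16.5 + 0.744) = 0.393 mM/s.

0.393 mM/s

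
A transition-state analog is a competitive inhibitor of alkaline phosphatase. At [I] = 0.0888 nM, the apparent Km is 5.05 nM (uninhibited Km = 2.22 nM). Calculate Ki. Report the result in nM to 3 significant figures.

0.0697 nM

Competitive: Km,app = α·Km with α = 1 + [I]/Ki.
α = Km,app/Km = 5.05/2.22 = 2.275.
Ki = [I]/(α − 1) = 0.0888/1.275 = 0.0697 nM.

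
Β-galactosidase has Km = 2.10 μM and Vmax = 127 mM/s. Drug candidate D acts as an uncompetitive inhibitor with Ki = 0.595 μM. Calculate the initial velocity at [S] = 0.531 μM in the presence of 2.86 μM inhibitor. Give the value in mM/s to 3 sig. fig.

13.0 mM/s

With α = 1 + [I]/Ki = 1 + 2.86/0.595 = 5.807, the uncompetitive rate law is v = (Vmax/α)·[S] / (Km/α + [S]).
v = (127/5.807)×0.531 / (2.10/5.807 + 0.531) = 11.61/0.8926 = 13.0 mM/s.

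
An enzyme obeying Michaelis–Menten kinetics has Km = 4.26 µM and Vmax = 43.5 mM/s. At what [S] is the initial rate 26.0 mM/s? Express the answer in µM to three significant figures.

Rearranging v = Vmax[S]/(Km+[S]) gives [S] = Km·v/(Vmax − v).
[S] = 4.26 × 26.0 / (43.5 − 26.0) = 110.8/17.50 = 6.33 µM.

6.33 µM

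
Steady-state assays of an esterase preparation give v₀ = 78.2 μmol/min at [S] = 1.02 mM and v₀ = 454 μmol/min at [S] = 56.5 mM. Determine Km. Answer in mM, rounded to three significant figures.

5.48 mM

From v = Vmax[S]/(Km+[S]), each point gives Vmax = v(Km+[S])/[S].
Equating: 78.2(Km+1.02)/1.02 = 454(Km+56.5)/56.5.
76.67·Km + 78.2 = 8.035·Km + 454, so (76.67 − 8.035)·Km = 454 − 78.2.
Km = 375.8/68.63 = 5.48 mM; then Vmax = 78.2(5.48+1.02)/1.02 = 498 μmol/min.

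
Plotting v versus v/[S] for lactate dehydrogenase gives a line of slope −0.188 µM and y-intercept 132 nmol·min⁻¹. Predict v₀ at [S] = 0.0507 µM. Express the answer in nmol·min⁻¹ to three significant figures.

28.0 nmol·min⁻¹

In the Eadie–Hofstee form v = Vmax − Km·(v/[S]), the slope is −Km and the intercept is Vmax, so Km = 0.188 µM and Vmax = 132 nmol·min⁻¹.
v = 132 × 0.0507/(0.188 + 0.0507) = 28.0 nmol·min⁻¹.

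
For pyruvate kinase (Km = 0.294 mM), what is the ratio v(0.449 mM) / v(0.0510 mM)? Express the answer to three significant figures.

Since Vmax cancels, v₂/v₁ = [S]₂(Km+[S]₁) / [S]₁(Km+[S]₂).
= 0.449×(0.294+0.0510) / (0.0510×(0.294+0.449)) = 0.1549/0.03789 = 4.09.

4.09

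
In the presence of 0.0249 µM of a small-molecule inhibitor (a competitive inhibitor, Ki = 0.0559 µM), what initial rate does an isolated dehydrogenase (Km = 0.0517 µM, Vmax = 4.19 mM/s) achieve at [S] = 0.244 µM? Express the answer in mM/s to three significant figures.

With α = 1 + [I]/Ki = 1 + 0.0249/0.0559 = 1.445, the competitive rate law is v = Vmax[S] / (αKm + [S]).
v = 4.19×0.244 / (1.445×0.0517 + 0.244) = 1.022/0.3187 = 3.21 mM/s.

3.21 mM/s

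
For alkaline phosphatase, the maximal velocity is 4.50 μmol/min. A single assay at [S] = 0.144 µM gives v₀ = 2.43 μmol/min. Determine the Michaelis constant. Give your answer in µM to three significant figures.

From v = Vmax[S]/(Km+[S]), Km = [S](Vmax − v)/v.
Km = 0.144 × (4.50 − 2.43) / 2.43 = 0.2981/2.43 = 0.123 µM.

0.123 µM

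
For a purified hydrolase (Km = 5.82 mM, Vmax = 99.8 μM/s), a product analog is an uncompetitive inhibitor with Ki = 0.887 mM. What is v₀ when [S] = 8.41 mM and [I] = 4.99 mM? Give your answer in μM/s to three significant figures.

With α = 1 + [I]/Ki = 1 + 4.99/0.887 = 6.626, the uncompetitive rate law is v = (Vmax/α)·[S] / (Km/α + [S]).
v = (99.8/6.626)×8.41 / (5.82/6.626 + 8.41) = 126.7/9.288 = 13.6 μM/s.

13.6 μM/s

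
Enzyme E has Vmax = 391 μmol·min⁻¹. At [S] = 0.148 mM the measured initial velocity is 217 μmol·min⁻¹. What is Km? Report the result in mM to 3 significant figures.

0.119 mM

From v = Vmax[S]/(Km+[S]), Km = [S](Vmax − v)/v.
Km = 0.148 × (391 − 217) / 217 = 25.75/217 = 0.119 mM.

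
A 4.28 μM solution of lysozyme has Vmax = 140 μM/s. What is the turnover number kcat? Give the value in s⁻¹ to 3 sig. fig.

32.7 s⁻¹

kcat = Vmax/[E]total = 140 μM/s / 4.28 μM = 32.7 s⁻¹.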